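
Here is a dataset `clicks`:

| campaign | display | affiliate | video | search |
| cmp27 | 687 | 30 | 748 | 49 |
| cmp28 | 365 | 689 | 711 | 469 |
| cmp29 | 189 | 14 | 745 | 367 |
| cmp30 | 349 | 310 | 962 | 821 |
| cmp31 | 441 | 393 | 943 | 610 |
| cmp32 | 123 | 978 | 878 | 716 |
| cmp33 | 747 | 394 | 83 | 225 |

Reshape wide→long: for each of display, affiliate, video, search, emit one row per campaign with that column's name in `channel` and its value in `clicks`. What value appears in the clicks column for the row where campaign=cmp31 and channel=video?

Unpivoting turns each (campaign, wide-column) pair into one long row.
The wide cell at row cmp31, column video holds 943, so the long row (cmp31, video) has clicks=943.

943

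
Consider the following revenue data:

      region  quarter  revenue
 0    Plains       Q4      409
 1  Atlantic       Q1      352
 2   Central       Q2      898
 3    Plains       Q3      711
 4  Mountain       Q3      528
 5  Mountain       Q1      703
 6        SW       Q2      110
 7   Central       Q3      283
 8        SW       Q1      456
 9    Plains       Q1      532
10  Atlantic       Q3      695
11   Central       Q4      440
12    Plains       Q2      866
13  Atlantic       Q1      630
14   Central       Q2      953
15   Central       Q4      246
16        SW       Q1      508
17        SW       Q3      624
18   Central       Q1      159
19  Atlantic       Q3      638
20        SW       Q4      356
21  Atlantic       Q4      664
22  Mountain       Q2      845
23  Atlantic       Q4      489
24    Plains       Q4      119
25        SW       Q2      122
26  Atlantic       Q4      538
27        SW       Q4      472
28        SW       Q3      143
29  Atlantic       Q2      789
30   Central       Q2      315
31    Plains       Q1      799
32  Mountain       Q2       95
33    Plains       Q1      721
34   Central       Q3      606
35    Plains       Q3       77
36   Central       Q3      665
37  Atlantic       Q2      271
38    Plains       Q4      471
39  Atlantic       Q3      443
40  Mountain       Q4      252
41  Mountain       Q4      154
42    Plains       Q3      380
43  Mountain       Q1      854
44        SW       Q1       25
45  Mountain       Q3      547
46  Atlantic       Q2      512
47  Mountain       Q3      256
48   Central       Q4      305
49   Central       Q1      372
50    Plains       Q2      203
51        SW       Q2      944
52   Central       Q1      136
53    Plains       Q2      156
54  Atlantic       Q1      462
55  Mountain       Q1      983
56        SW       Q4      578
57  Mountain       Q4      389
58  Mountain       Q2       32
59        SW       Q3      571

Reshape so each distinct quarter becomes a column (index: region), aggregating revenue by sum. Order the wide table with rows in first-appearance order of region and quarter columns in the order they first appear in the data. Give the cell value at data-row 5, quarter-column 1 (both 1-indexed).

1406

With rows in first-appearance order of region, row 5 is region=SW. quarter columns in first-appearance order: Q4, Q1, Q2, Q3; column 1 is Q4.
Long rows with region=SW, quarter=Q4: 356 + 472 + 578 = 1406.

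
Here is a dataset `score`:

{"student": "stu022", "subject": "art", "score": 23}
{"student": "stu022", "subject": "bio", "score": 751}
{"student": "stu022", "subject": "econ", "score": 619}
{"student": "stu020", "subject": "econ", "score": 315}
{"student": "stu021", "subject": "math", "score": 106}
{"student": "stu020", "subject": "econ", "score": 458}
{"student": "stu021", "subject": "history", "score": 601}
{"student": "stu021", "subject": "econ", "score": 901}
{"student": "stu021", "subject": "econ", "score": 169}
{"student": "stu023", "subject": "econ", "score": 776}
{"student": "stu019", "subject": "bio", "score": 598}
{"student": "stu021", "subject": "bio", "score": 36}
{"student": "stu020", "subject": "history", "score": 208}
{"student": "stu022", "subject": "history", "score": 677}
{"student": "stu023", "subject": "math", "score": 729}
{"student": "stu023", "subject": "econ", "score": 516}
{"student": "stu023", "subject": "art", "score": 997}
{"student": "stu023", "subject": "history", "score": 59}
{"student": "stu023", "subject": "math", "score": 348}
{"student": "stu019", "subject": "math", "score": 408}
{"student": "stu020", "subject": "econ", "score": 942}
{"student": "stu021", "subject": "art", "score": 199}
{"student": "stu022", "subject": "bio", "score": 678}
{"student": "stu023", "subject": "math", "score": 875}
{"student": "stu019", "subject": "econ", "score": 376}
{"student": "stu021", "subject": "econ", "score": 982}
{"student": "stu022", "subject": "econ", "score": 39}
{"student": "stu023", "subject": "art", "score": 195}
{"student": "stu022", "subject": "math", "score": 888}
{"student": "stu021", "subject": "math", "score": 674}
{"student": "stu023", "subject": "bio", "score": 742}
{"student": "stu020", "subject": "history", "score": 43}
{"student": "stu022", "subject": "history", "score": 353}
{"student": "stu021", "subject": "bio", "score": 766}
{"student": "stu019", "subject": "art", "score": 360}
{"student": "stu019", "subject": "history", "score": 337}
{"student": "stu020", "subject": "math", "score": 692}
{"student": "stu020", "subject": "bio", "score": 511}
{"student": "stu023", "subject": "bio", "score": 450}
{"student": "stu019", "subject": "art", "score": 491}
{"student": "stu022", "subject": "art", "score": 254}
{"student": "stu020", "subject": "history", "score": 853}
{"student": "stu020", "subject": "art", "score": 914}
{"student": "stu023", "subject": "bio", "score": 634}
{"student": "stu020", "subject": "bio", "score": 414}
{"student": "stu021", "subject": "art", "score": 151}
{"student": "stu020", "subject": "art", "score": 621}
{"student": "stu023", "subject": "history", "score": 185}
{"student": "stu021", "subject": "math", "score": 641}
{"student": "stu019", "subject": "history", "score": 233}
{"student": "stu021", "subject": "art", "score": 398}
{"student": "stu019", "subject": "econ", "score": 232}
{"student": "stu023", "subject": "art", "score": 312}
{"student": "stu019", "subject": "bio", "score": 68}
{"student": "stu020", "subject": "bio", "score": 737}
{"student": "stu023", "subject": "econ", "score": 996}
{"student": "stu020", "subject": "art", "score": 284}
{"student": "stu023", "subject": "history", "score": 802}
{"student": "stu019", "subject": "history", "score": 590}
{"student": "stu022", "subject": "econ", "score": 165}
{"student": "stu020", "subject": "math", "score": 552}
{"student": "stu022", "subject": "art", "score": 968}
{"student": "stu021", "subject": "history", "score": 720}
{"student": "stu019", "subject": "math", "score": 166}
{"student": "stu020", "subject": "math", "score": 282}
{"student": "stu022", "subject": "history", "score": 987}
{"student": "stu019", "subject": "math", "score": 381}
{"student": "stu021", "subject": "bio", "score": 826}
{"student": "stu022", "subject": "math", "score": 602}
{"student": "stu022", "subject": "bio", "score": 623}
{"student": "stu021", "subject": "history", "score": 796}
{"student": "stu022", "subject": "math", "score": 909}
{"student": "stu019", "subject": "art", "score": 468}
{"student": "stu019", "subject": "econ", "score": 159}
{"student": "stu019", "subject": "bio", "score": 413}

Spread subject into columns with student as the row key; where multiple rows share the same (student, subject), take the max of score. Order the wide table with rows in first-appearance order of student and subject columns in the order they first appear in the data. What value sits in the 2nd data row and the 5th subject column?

With rows in first-appearance order of student, row 2 is student=stu020. subject columns in first-appearance order: art, bio, econ, math, history; column 5 is history.
Long rows with student=stu020, subject=history: max(208, 43, 853) = 853.

853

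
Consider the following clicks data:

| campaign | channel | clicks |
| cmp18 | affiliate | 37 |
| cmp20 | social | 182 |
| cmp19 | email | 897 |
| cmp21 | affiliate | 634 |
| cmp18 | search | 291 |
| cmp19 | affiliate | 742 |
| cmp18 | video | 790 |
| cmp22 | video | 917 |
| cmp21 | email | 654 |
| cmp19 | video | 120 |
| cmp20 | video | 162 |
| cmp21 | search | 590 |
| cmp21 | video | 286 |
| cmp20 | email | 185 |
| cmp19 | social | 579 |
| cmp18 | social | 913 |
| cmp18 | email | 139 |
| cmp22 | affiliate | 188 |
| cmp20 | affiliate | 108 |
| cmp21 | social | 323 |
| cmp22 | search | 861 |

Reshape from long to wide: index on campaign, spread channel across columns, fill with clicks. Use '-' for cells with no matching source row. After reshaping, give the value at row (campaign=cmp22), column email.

-

No long-format row has campaign=cmp22 and channel=email, so the cell is -.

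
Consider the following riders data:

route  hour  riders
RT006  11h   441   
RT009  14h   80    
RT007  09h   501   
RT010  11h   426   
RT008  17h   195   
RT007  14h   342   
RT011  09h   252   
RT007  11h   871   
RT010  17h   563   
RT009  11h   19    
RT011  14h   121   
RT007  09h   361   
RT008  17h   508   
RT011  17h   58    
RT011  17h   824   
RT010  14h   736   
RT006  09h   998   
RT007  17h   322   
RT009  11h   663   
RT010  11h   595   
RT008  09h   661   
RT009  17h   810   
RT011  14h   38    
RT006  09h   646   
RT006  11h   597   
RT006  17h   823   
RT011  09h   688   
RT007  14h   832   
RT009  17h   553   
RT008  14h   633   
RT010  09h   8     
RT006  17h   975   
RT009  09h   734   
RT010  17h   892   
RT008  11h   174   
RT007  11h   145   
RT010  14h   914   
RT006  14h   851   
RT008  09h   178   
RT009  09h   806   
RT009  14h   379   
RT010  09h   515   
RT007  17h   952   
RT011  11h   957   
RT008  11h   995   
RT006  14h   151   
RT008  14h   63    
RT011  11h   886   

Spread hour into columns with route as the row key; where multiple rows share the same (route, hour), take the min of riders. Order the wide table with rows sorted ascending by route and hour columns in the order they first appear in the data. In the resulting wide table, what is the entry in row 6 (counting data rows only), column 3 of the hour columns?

252

With rows sorted ascending by route, row 6 is route=RT011. hour columns in first-appearance order: 11h, 14h, 09h, 17h; column 3 is 09h.
Long rows with route=RT011, hour=09h: min(252, 688) = 252.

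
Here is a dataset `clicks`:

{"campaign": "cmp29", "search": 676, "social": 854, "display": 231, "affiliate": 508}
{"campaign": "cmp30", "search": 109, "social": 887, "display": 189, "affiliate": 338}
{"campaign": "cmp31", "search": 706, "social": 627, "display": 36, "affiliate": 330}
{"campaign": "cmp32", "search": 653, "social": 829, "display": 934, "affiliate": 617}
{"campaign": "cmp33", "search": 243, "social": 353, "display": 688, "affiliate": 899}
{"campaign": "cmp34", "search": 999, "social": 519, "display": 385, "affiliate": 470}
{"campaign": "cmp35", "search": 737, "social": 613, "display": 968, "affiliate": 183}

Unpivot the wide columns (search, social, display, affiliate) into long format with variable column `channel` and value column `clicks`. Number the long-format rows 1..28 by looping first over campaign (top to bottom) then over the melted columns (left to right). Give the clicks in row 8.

28 rows total (7 × 4). Row 8: index ⌊(8-1)/4⌋ = 1 into campaign → cmp30; (8-1) mod 4 = 3 into the melted columns → affiliate.
So row 8 is (cmp30, affiliate, 338); clicks = 338.

338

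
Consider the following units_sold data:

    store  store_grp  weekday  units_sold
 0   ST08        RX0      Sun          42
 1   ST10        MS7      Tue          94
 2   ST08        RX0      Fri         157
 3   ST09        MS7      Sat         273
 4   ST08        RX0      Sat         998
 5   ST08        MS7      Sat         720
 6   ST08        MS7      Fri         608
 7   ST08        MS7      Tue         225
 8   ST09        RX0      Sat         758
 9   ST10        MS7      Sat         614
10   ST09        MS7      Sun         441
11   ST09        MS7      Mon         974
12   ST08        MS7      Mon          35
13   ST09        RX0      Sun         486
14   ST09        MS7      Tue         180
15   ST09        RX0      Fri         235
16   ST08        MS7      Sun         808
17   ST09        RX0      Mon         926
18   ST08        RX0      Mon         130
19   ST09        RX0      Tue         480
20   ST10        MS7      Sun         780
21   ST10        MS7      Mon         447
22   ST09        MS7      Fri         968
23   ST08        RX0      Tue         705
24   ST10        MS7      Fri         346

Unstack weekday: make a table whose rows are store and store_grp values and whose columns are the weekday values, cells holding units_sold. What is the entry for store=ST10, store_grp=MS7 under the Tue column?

94

Wide layout: rows indexed by store and store_grp, columns are the 5 distinct weekday values (Sun, Tue, Fri, Sat, Mon).
Cell (store=ST10, store_grp=MS7, weekday=Tue) draws from the long row where store=ST10, store_grp=MS7 and weekday=Tue, which has units_sold=94.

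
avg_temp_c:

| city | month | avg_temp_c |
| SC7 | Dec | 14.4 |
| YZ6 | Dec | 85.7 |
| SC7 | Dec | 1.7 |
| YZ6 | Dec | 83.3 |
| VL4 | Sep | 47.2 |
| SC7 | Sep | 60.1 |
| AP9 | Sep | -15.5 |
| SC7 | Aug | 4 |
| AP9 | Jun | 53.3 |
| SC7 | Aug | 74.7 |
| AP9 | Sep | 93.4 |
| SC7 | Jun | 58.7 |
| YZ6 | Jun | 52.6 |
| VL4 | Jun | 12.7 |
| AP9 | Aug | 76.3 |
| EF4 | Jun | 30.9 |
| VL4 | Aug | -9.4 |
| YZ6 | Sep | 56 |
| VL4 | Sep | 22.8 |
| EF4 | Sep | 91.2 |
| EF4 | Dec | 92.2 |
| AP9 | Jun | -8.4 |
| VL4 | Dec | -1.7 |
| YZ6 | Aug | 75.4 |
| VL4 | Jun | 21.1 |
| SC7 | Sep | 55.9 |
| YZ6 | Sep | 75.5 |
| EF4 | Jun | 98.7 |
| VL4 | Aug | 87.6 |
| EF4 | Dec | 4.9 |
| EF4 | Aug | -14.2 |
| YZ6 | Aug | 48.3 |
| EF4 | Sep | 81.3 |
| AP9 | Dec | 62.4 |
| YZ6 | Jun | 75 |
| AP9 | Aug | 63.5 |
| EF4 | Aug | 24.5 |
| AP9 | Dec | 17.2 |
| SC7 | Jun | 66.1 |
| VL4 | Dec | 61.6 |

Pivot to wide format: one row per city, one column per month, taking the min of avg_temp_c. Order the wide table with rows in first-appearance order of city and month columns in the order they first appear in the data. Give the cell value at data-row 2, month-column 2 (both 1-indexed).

With rows in first-appearance order of city, row 2 is city=YZ6. month columns in first-appearance order: Dec, Sep, Aug, Jun; column 2 is Sep.
Long rows with city=YZ6, month=Sep: min(56, 75.5) = 56.

56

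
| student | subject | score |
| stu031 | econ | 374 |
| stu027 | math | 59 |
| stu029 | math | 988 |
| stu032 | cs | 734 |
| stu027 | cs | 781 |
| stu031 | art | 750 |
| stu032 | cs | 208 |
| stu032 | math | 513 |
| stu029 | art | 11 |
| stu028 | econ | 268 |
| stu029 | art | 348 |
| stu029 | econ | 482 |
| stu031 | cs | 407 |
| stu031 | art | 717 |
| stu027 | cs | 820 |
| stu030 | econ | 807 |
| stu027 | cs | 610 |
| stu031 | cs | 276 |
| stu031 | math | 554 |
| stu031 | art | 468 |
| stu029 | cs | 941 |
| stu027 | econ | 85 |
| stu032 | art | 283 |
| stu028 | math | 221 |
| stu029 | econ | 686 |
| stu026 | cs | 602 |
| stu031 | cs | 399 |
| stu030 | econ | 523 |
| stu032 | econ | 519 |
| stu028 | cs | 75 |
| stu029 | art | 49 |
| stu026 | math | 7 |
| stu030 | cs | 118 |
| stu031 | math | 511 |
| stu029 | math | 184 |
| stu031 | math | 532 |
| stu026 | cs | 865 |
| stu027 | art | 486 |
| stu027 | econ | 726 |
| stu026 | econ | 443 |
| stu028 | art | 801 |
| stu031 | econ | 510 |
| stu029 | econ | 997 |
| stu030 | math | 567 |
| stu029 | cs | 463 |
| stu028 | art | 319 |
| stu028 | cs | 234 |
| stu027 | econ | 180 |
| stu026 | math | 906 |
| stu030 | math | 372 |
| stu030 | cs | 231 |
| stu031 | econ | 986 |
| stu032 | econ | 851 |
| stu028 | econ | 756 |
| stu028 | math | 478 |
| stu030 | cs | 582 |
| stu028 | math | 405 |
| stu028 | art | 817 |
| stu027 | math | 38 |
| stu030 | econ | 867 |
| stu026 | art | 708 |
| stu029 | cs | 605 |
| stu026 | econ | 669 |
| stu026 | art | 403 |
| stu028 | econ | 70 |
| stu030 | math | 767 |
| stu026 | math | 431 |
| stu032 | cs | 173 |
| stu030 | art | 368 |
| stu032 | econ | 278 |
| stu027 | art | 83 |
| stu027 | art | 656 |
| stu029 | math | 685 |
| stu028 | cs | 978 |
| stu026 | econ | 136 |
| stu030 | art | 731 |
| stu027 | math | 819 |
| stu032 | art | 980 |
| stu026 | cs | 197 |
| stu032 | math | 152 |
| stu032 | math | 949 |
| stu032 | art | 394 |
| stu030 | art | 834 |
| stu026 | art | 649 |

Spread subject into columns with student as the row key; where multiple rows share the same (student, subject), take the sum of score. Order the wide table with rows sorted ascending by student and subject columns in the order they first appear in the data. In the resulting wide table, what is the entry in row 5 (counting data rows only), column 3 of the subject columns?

931

With rows sorted ascending by student, row 5 is student=stu030. subject columns in first-appearance order: econ, math, cs, art; column 3 is cs.
Long rows with student=stu030, subject=cs: 118 + 231 + 582 = 931.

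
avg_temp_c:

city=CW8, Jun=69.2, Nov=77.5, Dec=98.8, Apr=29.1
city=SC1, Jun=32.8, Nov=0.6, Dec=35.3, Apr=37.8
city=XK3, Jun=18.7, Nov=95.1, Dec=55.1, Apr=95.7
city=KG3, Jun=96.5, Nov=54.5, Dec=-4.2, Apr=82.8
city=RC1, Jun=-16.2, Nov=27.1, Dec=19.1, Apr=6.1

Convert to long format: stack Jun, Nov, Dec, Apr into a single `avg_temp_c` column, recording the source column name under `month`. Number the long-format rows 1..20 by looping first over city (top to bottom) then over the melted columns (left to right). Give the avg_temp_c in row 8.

37.8

20 rows total (5 × 4). Row 8: index ⌊(8-1)/4⌋ = 1 into city → SC1; (8-1) mod 4 = 3 into the melted columns → Apr.
So row 8 is (SC1, Apr, 37.8); avg_temp_c = 37.8.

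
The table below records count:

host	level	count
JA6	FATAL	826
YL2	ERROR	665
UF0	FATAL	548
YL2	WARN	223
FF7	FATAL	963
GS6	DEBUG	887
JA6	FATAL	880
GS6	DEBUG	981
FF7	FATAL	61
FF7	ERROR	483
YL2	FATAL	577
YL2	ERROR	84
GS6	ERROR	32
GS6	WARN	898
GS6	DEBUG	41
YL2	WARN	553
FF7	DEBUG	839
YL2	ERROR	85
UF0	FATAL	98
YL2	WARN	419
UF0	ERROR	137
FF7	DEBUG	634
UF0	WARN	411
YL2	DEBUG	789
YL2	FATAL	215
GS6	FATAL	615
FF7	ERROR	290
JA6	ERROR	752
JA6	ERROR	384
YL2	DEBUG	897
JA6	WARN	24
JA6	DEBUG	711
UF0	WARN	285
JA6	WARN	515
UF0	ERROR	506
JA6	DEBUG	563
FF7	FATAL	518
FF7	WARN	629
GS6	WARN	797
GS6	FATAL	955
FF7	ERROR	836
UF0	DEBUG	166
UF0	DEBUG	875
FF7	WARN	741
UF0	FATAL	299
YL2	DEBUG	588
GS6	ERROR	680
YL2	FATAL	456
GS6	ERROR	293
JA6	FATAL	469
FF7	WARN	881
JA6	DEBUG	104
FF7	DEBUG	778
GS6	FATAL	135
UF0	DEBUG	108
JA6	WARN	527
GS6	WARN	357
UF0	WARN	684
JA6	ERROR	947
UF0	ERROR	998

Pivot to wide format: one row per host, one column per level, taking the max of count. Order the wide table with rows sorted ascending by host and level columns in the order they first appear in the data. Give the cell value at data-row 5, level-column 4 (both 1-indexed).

897

With rows sorted ascending by host, row 5 is host=YL2. level columns in first-appearance order: FATAL, ERROR, WARN, DEBUG; column 4 is DEBUG.
Long rows with host=YL2, level=DEBUG: max(789, 897, 588) = 897.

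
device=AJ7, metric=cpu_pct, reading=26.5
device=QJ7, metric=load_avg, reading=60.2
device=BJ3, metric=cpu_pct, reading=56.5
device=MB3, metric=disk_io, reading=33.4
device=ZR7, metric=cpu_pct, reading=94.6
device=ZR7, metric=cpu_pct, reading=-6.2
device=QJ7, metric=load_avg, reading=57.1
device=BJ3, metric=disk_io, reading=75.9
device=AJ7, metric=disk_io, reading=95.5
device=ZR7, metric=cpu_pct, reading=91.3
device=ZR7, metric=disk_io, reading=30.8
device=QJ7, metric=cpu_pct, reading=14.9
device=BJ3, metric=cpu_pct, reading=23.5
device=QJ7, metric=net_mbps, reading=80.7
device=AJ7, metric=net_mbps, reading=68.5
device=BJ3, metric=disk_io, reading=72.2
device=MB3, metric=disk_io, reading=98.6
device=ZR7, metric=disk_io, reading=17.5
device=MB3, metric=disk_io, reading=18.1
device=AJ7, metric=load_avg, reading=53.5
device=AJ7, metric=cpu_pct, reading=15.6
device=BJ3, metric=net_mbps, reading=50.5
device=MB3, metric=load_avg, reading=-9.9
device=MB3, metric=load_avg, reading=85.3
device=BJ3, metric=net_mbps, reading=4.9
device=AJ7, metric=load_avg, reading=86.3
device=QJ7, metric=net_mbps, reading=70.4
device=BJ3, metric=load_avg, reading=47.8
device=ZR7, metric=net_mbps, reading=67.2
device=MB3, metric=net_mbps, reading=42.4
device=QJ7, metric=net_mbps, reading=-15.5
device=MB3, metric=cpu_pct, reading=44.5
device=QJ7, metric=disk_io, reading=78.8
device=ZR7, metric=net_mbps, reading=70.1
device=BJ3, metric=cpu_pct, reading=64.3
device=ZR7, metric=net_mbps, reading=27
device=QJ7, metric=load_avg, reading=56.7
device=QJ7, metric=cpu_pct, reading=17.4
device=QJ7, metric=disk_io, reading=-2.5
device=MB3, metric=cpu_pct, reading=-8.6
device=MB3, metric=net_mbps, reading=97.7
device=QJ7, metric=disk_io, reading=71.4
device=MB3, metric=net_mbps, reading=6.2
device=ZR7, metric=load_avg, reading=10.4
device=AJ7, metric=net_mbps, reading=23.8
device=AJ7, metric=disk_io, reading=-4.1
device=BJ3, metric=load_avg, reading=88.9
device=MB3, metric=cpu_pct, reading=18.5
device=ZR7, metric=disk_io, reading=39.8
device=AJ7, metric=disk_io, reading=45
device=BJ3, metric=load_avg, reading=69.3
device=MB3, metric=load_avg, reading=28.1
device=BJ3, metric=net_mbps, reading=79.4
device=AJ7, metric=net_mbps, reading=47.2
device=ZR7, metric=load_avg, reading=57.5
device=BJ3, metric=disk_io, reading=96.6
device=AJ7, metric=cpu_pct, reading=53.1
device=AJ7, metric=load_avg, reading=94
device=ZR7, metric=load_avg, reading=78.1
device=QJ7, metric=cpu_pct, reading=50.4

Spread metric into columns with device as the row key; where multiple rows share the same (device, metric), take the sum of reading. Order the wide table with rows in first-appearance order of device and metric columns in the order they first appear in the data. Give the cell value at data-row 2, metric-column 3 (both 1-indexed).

With rows in first-appearance order of device, row 2 is device=QJ7. metric columns in first-appearance order: cpu_pct, load_avg, disk_io, net_mbps; column 3 is disk_io.
Long rows with device=QJ7, metric=disk_io: 78.8 + -2.5 + 71.4 = 147.7.

147.7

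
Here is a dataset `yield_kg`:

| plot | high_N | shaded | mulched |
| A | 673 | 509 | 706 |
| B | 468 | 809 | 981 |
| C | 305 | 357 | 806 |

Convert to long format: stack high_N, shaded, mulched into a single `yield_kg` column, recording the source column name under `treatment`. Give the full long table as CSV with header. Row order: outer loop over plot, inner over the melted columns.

Each (plot, column) pair becomes one row: 3 × 3 = 9 rows.
For example, (A, high_N) → yield_kg=673.

plot,treatment,yield_kg
A,high_N,673
A,shaded,509
A,mulched,706
B,high_N,468
B,shaded,809
B,mulched,981
C,high_N,305
C,shaded,357
C,mulched,806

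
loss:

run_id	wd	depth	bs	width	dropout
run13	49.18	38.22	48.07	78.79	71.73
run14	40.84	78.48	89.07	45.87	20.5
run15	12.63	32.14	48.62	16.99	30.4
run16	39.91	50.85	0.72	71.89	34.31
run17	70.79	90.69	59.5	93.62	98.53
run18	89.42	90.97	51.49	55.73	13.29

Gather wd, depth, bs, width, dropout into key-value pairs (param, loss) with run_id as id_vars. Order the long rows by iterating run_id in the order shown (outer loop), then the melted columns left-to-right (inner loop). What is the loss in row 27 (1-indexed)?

30 rows total (6 × 5). Row 27: index ⌊(27-1)/5⌋ = 5 into run_id → run18; (27-1) mod 5 = 1 into the melted columns → depth.
So row 27 is (run18, depth, 90.97); loss = 90.97.

90.97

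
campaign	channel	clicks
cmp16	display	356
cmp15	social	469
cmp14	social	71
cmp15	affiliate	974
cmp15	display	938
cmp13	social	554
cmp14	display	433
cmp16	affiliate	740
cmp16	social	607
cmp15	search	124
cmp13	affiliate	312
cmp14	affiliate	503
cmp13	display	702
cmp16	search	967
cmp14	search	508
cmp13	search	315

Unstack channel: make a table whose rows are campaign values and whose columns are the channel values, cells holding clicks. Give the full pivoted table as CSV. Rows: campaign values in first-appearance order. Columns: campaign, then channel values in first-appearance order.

campaign,display,social,affiliate,search
cmp16,356,607,740,967
cmp15,938,469,974,124
cmp14,433,71,503,508
cmp13,702,554,312,315

Columns: campaign plus the 4 distinct channel values (display, social, affiliate, search).
For example, row cmp16 column display takes clicks=356 from the long row (cmp16, display).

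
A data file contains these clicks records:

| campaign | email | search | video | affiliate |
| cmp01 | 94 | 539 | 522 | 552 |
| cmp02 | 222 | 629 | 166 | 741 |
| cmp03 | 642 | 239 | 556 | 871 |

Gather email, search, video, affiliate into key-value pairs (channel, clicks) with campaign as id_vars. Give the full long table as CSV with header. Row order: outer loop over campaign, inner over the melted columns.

Each (campaign, column) pair becomes one row: 3 × 4 = 12 rows.
For example, (cmp01, email) → clicks=94.

campaign,channel,clicks
cmp01,email,94
cmp01,search,539
cmp01,video,522
cmp01,affiliate,552
cmp02,email,222
cmp02,search,629
cmp02,video,166
cmp02,affiliate,741
cmp03,email,642
cmp03,search,239
cmp03,video,556
cmp03,affiliate,871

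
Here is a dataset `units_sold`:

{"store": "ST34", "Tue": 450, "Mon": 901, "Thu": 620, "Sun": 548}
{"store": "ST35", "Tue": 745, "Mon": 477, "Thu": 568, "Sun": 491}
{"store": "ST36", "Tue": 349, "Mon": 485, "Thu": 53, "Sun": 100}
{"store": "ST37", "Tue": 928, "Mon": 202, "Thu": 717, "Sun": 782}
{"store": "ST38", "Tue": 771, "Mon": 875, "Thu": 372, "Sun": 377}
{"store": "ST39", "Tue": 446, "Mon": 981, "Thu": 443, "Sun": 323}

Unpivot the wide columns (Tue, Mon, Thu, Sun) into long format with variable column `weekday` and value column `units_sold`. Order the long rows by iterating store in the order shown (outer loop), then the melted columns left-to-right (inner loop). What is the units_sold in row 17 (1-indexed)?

771

24 rows total (6 × 4). Row 17: index ⌊(17-1)/4⌋ = 4 into store → ST38; (17-1) mod 4 = 0 into the melted columns → Tue.
So row 17 is (ST38, Tue, 771); units_sold = 771.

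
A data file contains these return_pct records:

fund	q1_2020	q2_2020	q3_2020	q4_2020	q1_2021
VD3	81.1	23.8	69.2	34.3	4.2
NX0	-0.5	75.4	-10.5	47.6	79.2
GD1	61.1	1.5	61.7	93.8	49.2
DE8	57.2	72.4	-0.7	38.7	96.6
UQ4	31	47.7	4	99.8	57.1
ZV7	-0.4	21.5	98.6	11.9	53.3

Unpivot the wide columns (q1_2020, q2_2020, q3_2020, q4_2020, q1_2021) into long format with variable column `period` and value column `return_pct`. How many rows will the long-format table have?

30

6 fund values × 5 melted columns = 30 rows.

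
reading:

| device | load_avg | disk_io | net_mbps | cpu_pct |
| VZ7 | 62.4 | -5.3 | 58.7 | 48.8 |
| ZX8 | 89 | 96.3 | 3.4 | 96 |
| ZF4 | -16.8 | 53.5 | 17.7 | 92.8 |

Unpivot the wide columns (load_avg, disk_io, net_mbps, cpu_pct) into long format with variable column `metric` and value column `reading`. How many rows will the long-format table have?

3 device values × 4 melted columns = 12 rows.

12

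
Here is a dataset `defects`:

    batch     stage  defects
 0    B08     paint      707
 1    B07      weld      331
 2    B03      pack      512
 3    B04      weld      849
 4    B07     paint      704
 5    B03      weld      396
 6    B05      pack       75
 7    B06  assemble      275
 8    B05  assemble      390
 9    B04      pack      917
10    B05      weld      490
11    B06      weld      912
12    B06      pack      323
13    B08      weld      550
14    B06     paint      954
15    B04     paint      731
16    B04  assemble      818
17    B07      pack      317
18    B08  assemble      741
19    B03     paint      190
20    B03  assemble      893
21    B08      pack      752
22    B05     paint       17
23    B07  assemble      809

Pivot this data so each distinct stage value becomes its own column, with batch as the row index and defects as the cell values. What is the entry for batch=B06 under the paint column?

Wide layout: rows indexed by batch, columns are the 4 distinct stage values (paint, weld, pack, assemble).
Cell (batch=B06, stage=paint) draws from the long row where batch=B06 and stage=paint, which has defects=954.

954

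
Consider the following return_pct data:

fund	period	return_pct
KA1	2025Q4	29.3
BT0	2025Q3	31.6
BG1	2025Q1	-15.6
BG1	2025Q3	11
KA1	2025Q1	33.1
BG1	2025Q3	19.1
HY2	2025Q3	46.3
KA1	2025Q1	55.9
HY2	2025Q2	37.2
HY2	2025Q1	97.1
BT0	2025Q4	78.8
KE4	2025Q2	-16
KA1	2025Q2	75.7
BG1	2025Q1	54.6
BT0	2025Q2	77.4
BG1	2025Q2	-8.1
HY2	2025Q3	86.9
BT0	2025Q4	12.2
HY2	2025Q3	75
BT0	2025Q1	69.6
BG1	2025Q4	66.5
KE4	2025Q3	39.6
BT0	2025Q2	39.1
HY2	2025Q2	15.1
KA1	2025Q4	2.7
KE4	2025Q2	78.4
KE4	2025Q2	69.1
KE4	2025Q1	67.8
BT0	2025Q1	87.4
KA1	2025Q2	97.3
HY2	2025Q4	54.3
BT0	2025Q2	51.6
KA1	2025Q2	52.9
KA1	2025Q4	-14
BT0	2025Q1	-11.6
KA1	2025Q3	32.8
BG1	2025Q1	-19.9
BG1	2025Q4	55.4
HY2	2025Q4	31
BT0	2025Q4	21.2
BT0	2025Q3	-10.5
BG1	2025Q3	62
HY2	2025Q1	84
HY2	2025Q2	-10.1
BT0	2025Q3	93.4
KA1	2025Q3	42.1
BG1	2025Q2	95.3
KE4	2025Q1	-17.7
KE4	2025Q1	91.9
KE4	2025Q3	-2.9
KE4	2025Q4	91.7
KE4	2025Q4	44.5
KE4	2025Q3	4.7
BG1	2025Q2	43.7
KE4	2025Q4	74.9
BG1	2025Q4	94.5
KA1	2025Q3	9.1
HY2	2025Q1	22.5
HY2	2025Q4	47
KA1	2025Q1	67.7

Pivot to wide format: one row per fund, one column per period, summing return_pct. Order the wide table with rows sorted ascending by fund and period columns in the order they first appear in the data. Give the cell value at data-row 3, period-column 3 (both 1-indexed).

With rows sorted ascending by fund, row 3 is fund=HY2. period columns in first-appearance order: 2025Q4, 2025Q3, 2025Q1, 2025Q2; column 3 is 2025Q1.
Long rows with fund=HY2, period=2025Q1: 97.1 + 84 + 22.5 = 203.6.

203.6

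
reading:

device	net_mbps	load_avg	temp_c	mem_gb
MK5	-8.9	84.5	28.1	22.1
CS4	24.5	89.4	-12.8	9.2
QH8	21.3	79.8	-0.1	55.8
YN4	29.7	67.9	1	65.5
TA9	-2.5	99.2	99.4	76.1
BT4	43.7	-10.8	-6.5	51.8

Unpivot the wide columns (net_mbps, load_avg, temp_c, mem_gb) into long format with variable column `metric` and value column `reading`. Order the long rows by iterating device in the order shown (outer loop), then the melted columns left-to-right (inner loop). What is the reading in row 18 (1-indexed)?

24 rows total (6 × 4). Row 18: index ⌊(18-1)/4⌋ = 4 into device → TA9; (18-1) mod 4 = 1 into the melted columns → load_avg.
So row 18 is (TA9, load_avg, 99.2); reading = 99.2.

99.2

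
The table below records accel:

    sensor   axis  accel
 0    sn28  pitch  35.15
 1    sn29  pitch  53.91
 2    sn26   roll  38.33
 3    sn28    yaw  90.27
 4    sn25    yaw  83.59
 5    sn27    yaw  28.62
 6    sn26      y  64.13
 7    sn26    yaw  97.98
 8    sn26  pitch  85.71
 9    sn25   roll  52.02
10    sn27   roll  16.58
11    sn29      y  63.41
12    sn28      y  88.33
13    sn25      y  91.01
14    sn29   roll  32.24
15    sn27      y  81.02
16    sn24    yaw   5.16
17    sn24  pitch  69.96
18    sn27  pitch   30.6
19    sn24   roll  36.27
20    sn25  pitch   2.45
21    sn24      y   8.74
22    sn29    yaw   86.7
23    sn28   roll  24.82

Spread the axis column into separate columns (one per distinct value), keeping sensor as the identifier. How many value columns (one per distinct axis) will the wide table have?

4

4 distinct axis values: pitch, yaw, y, roll.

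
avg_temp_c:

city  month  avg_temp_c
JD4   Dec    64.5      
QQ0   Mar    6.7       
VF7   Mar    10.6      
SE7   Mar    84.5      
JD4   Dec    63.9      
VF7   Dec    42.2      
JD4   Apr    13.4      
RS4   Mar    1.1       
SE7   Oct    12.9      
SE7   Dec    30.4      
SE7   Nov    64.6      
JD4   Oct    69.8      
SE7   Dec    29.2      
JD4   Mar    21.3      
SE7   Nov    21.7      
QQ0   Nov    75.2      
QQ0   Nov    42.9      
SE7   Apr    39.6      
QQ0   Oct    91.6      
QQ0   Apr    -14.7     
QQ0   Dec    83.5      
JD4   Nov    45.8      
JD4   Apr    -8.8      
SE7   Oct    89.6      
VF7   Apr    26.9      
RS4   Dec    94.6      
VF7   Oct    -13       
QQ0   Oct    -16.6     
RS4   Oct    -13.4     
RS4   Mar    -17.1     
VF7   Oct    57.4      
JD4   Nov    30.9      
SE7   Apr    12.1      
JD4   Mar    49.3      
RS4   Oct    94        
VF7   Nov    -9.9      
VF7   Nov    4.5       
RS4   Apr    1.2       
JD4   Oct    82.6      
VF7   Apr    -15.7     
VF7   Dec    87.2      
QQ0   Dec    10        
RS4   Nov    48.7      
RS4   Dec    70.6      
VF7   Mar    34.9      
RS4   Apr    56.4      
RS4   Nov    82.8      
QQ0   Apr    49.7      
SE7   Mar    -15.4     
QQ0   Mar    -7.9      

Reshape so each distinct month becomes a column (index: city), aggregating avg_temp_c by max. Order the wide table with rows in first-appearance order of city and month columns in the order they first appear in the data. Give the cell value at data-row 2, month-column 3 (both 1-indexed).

With rows in first-appearance order of city, row 2 is city=QQ0. month columns in first-appearance order: Dec, Mar, Apr, Oct, Nov; column 3 is Apr.
Long rows with city=QQ0, month=Apr: max(-14.7, 49.7) = 49.7.

49.7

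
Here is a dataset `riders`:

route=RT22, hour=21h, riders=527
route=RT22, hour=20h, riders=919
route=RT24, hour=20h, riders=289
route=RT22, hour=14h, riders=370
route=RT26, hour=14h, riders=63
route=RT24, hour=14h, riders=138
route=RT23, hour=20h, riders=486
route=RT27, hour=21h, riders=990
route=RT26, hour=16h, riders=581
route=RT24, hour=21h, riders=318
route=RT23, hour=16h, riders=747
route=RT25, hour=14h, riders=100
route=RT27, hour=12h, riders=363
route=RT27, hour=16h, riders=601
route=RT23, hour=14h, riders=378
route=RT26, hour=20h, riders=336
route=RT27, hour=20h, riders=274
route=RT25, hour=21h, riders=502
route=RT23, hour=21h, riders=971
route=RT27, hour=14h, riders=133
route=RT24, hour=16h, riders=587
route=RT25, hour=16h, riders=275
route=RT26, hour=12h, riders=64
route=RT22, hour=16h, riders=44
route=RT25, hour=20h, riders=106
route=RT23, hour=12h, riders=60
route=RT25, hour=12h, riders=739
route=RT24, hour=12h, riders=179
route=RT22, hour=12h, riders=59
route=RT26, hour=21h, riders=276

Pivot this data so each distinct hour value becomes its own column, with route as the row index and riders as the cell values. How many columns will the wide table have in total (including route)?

1 column for route plus 5 distinct hour values → 6 columns.

6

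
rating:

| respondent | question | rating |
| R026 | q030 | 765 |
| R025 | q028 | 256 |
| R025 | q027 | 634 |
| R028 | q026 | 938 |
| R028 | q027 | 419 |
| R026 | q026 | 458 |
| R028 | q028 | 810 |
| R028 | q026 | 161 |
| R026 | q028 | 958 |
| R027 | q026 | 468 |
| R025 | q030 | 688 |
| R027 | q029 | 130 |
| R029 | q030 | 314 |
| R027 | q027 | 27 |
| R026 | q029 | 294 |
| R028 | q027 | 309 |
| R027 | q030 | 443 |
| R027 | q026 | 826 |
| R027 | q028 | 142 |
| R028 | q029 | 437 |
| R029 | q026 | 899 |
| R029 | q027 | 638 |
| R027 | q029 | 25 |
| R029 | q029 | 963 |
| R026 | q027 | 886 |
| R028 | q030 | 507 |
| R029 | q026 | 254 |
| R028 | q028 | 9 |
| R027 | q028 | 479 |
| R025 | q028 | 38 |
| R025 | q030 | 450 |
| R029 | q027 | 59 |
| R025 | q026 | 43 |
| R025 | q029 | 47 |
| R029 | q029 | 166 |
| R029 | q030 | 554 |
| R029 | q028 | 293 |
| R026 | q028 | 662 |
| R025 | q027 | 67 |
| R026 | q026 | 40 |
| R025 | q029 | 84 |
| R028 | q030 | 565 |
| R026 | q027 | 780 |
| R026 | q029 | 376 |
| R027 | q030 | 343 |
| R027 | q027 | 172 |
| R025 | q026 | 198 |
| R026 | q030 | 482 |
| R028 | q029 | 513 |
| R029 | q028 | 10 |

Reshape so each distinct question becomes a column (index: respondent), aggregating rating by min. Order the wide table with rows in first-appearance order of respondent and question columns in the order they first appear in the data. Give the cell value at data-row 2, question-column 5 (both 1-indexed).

47

With rows in first-appearance order of respondent, row 2 is respondent=R025. question columns in first-appearance order: q030, q028, q027, q026, q029; column 5 is q029.
Long rows with respondent=R025, question=q029: min(47, 84) = 47.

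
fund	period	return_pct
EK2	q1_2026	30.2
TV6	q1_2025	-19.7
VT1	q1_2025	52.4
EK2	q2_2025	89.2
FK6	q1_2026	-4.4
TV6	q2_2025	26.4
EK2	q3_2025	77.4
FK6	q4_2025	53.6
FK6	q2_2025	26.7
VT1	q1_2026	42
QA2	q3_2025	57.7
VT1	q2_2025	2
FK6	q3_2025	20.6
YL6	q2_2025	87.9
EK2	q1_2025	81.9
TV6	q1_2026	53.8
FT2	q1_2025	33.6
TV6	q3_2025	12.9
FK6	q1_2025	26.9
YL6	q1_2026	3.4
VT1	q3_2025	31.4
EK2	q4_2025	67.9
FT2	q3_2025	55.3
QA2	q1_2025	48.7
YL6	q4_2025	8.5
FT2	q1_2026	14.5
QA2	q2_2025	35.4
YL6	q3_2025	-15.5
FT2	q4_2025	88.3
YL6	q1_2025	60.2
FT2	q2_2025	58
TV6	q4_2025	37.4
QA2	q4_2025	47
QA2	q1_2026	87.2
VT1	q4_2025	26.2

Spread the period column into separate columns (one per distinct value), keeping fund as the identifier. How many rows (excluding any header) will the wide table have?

7

7 distinct fund values → 7 rows.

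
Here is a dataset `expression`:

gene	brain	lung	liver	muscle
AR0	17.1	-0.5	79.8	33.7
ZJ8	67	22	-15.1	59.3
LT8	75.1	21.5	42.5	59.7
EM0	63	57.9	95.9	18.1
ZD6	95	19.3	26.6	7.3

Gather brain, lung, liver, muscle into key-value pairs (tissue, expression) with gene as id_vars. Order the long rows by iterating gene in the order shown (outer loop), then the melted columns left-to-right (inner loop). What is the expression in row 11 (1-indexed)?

42.5

20 rows total (5 × 4). Row 11: index ⌊(11-1)/4⌋ = 2 into gene → LT8; (11-1) mod 4 = 2 into the melted columns → liver.
So row 11 is (LT8, liver, 42.5); expression = 42.5.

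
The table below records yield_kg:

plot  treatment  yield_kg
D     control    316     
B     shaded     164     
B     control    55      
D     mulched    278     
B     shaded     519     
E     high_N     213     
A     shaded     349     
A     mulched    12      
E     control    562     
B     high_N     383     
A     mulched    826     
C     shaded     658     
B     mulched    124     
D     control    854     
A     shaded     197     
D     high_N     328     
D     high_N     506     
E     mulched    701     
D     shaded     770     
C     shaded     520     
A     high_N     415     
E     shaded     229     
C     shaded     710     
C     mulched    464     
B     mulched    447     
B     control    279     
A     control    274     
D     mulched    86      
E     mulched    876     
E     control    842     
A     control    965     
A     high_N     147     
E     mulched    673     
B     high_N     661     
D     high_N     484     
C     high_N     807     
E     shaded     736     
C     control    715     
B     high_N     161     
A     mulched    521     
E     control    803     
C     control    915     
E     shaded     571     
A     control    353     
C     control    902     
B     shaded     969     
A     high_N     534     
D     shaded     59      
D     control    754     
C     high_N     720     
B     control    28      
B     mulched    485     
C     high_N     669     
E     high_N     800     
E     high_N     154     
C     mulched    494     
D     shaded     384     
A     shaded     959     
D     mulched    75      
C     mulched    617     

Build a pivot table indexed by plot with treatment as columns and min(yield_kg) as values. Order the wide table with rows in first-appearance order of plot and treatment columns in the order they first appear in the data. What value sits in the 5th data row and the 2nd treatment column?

With rows in first-appearance order of plot, row 5 is plot=C. treatment columns in first-appearance order: control, shaded, mulched, high_N; column 2 is shaded.
Long rows with plot=C, treatment=shaded: min(658, 520, 710) = 520.

520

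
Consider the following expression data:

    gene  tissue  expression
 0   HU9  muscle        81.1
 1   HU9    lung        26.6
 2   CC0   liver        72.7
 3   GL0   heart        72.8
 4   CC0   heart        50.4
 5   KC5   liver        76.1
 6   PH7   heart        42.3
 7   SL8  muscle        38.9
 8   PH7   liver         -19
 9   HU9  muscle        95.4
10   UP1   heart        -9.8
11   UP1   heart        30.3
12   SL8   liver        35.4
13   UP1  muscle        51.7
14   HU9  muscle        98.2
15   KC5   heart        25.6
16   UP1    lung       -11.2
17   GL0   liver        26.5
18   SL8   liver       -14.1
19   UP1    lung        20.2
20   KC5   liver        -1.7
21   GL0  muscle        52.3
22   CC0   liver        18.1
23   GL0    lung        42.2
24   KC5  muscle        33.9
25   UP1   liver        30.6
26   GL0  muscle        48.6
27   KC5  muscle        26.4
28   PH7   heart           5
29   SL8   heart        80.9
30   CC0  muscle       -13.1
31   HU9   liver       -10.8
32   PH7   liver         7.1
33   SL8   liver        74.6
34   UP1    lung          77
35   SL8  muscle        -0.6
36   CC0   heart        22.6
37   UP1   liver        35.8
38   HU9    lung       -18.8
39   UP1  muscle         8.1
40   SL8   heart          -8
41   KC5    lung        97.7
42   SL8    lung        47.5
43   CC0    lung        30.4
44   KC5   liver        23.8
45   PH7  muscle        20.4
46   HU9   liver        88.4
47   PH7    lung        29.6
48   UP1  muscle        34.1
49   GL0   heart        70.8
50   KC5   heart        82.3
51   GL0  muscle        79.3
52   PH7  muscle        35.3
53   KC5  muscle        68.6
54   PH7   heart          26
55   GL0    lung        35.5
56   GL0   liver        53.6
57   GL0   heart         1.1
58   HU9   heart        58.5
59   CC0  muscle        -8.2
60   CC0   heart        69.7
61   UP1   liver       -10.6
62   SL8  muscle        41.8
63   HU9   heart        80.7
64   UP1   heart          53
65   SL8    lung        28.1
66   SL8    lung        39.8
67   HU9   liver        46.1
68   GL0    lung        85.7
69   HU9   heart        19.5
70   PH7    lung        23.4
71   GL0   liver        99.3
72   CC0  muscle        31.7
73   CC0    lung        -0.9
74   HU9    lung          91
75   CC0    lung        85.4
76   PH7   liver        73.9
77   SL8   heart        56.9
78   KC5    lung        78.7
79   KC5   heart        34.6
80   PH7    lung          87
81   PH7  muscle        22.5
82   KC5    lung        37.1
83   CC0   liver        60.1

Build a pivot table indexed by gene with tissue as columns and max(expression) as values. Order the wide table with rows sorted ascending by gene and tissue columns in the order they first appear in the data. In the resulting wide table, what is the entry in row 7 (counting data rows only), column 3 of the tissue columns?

35.8

With rows sorted ascending by gene, row 7 is gene=UP1. tissue columns in first-appearance order: muscle, lung, liver, heart; column 3 is liver.
Long rows with gene=UP1, tissue=liver: max(30.6, 35.8, -10.6) = 35.8.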